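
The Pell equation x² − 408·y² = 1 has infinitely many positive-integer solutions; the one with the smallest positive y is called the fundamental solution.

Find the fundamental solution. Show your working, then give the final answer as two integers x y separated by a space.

d=408: √d = [20; 5,40] (ℓ=2, even), read p_1/q_1
k=0  a_k=20  p_k/q_k = 20/1
k=1  a_k=5  p_k/q_k = 101/5
fundamental: x₁=101, y₁=5  (since 10201 − 408·25 = 1)

101 5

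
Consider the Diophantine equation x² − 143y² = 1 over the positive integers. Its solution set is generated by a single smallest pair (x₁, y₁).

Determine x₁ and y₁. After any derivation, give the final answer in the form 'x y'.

d=143: √d = [11; 1,22] (ℓ=2, even), read p_1/q_1
k=0  a_k=11  p_k/q_k = 11/1
k=1  a_k=1  p_k/q_k = 12/1
fundamental: x₁=12, y₁=1  (since 144 − 143·1 = 1)

12 1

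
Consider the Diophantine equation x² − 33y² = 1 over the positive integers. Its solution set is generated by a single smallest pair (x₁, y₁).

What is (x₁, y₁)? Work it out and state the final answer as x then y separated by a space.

23 4

√33 → a₀=5, period (1,2,1,10); ℓ=4 even so k=3
step 0: (5, 1)  from 5·(1,0) + (0,1)
step 1: (6, 1)  from 1·(5,1) + (1,0)
step 2: (17, 3)  from 2·(6,1) + (5,1)
step 3: (23, 4)  from 1·(17,3) + (6,1)
→ (23, 4).  Check: 23²=529, 33·4²=528, difference 1.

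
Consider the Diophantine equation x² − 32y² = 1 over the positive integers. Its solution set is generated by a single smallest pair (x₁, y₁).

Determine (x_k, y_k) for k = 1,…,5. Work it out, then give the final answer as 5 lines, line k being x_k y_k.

d=32: √d = [5; 1,1,1,10] (ℓ=4, even), read p_3/q_3
k=0  a_k=5  p_k/q_k = 5/1
…
k=2  a_k=1  p_k/q_k = 11/2
k=3  a_k=1  p_k/q_k = 17/3
(x₁, y₁) = (17, 3);  17² − 32·3² = 1 ✓
k=2:  x_2 = 17·17+32·3·3 = 577,  y_2 = 17·3+3·17 = 102
k=3:  x_3 = 17·577+32·3·102 = 19601,  y_3 = 17·102+3·577 = 3465
k=4:  x_4 = 17·19601+32·3·3465 = 665857,  y_4 = 17·3465+3·19601 = 117708
k=5:  x_5 = 17·665857+32·3·117708 = 22619537,  y_5 = 17·117708+3·665857 = 3998607

17 3
577 102
19601 3465
665857 117708
22619537 3998607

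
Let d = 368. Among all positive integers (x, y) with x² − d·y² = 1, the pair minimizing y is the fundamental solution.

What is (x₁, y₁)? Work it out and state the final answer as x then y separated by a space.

√368 = [19; 5,2,5,38, …], period ℓ=4 (even) → k=3
i=0: a=19 ⇒ p=19, q=1
…
i=2: a=2 ⇒ p=211, q=11
i=3: a=5 ⇒ p=1151, q=60
(x₁, y₁) = (1151, 60);  1151² − 368·60² = 1 ✓

1151 60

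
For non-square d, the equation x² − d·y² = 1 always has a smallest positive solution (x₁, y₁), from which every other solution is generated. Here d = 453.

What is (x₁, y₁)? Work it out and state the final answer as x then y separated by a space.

d=453: √d = [21; 3,1,1,10,14,10,1,1,3,42] (ℓ=10, even), read p_9/q_9
i=0: a=21 ⇒ p=21, q=1
i=1: a=3 ⇒ p=64, q=3
i=2: a=1 ⇒ p=85, q=4
i=3: a=1 ⇒ p=149, q=7
i=4: a=10 ⇒ p=1575, q=74
…
i=8: a=1 ⇒ p=469329, q=22051
i=9: a=3 ⇒ p=1653751, q=77700
fundamental: x₁=1653751, y₁=77700  (since 2734892370001 − 453·6037290000 = 1)

1653751 77700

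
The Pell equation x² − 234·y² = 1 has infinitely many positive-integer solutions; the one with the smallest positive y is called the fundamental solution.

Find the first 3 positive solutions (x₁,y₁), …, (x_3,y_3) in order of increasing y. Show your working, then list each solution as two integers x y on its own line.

d=234: √d = [15; 3,2,1,2,1,2,3,30] (ℓ=8, even), read p_7/q_7
step 0: (15, 1)  from 15·(1,0) + (0,1)
…
step 2: (107, 7)  from 2·(46,3) + (15,1)
…
step 5: (566, 37)  from 1·(413,27) + (153,10)
step 6: (1545, 101)  from 2·(566,37) + (413,27)
step 7: (5201, 340)  from 3·(1545,101) + (566,37)
→ (5201, 340).  Check: 5201²=27050401, 234·340²=27050400, difference 1.
k=2:  x_2 = 5201·5201+234·340·340 = 54100801,  y_2 = 5201·340+340·5201 = 3536680
k=3:  x_3 = 5201·54100801+234·340·3536680 = 562756526801,  y_3 = 5201·3536680+340·54100801 = 36788545020

5201 340
54100801 3536680
562756526801 36788545020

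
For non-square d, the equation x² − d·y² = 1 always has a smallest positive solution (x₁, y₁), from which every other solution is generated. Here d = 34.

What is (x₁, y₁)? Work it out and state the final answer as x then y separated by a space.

35 6

[5; 1,4,1,10] for √34; ℓ=4 ⇒ convergent index 3
step 0: (5, 1)  from 5·(1,0) + (0,1)
step 1: (6, 1)  from 1·(5,1) + (1,0)
step 2: (29, 5)  from 4·(6,1) + (5,1)
step 3: (35, 6)  from 1·(29,5) + (6,1)
fundamental: x₁=35, y₁=6  (since 1225 − 34·36 = 1)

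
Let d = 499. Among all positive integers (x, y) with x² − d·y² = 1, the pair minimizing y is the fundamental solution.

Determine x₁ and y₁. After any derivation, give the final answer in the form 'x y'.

4490 201

√499 → a₀=22, period (2,1,21,1,2,44); ℓ=6 even so k=5
step 0: (22, 1)  from 22·(1,0) + (0,1)
…
step 2: (67, 3)  from 1·(45,2) + (22,1)
step 3: (1452, 65)  from 21·(67,3) + (45,2)
step 4: (1519, 68)  from 1·(1452,65) + (67,3)
step 5: (4490, 201)  from 2·(1519,68) + (1452,65)
fundamental: x₁=4490, y₁=201  (since 20160100 − 499·40401 = 1)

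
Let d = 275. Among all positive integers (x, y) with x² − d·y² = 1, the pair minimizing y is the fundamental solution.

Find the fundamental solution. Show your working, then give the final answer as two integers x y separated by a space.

199 12

[16; 1,1,2,1,1,32] for √275; ℓ=6 ⇒ convergent index 5
k=0  a_k=16  p_k/q_k = 16/1
k=1  a_k=1  p_k/q_k = 17/1
…
k=3  a_k=2  p_k/q_k = 83/5
k=4  a_k=1  p_k/q_k = 116/7
k=5  a_k=1  p_k/q_k = 199/12
(x₁, y₁) = (199, 12);  199² − 275·12² = 1 ✓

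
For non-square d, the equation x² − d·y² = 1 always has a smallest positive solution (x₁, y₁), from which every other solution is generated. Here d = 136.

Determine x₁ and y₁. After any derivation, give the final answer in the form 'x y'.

35 3

[11; 1,1,1,22] for √136; ℓ=4 ⇒ convergent index 3
step 0: (11, 1)  from 11·(1,0) + (0,1)
step 1: (12, 1)  from 1·(11,1) + (1,0)
step 2: (23, 2)  from 1·(12,1) + (11,1)
step 3: (35, 3)  from 1·(23,2) + (12,1)
(x₁, y₁) = (35, 3);  35² − 136·3² = 1 ✓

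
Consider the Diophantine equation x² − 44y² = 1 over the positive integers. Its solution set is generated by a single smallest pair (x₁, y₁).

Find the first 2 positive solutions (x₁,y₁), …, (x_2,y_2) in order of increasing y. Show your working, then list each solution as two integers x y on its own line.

√44 → a₀=6, period (1,1,1,2,1,1,1,12); ℓ=8 even so k=7
i=0: a=6 ⇒ p=6, q=1
…
i=5: a=1 ⇒ p=73, q=11
i=6: a=1 ⇒ p=126, q=19
i=7: a=1 ⇒ p=199, q=30
fundamental: x₁=199, y₁=30  (since 39601 − 44·900 = 1)
n=2: (199,30)∘(199,30) = (199·199+44·30·30, 199·30+30·199) = (79201,11940)

199 30
79201 11940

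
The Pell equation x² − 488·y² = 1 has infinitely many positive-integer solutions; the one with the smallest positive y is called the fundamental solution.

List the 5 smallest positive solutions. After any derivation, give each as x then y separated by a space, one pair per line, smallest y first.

243 11
118097 5346
57394899 2598145
27893802817 1262693124
13556330774163 613666260119

√488 → a₀=22, period (11,44); ℓ=2 even so k=1
step 0: (22, 1)  from 22·(1,0) + (0,1)
step 1: (243, 11)  from 11·(22,1) + (1,0)
(x₁, y₁) = (243, 11);  243² − 488·11² = 1 ✓
(x_2, y_2) = (243·243 + 488·11·11, 243·11 + 11·243) = (118097, 5346)
(x_3, y_3) = (243·118097 + 488·11·5346, 243·5346 + 11·118097) = (57394899, 2598145)
(x_4, y_4) = (243·57394899 + 488·11·2598145, 243·2598145 + 11·57394899) = (27893802817, 1262693124)
(x_5, y_5) = (243·27893802817 + 488·11·1262693124, 243·1262693124 + 11·27893802817) = (13556330774163, 613666260119)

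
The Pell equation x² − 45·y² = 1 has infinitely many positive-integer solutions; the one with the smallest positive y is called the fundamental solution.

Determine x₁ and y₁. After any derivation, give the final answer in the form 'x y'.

161 24

√45 = [6; 1,2,2,2,1,12, …], period ℓ=6 (even) → k=5
i=0: a=6 ⇒ p=6, q=1
…
i=2: a=2 ⇒ p=20, q=3
i=3: a=2 ⇒ p=47, q=7
i=4: a=2 ⇒ p=114, q=17
i=5: a=1 ⇒ p=161, q=24
fundamental: x₁=161, y₁=24  (since 25921 − 45·576 = 1)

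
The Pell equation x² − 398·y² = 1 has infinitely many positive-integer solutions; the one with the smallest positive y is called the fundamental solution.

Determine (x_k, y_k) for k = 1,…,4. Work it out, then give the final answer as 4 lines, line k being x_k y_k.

399 20
318401 15960
254083599 12736060
202758393601 10163359920

√398 = [19; 1,18,1,38, …], period ℓ=4 (even) → k=3
a_0=19:  p_0=19·1+0=19,  q_0=19·0+1=1
…
a_2=18:  p_2=18·20+19=379,  q_2=18·1+1=19
a_3=1:  p_3=1·379+20=399,  q_3=1·19+1=20
→ (399, 20).  Check: 399²=159201, 398·20²=159200, difference 1.
k=2:  x_2 = 399·399+398·20·20 = 318401,  y_2 = 399·20+20·399 = 15960
k=3:  x_3 = 399·318401+398·20·15960 = 254083599,  y_3 = 399·15960+20·318401 = 12736060
k=4:  x_4 = 399·254083599+398·20·12736060 = 202758393601,  y_4 = 399·12736060+20·254083599 = 10163359920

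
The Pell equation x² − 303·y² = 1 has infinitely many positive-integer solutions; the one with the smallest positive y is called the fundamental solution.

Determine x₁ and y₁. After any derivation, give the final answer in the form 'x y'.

d=303: √d = [17; 2,2,5,2,2,34] (ℓ=6, even), read p_5/q_5
k=0  a_k=17  p_k/q_k = 17/1
k=1  a_k=2  p_k/q_k = 35/2
…
k=3  a_k=5  p_k/q_k = 470/27
k=4  a_k=2  p_k/q_k = 1027/59
k=5  a_k=2  p_k/q_k = 2524/145
fundamental: x₁=2524, y₁=145  (since 6370576 − 303·21025 = 1)

2524 145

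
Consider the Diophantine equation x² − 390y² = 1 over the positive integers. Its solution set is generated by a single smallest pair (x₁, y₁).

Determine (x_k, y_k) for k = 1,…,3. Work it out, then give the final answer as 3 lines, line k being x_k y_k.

[19; 1,2,1,38] for √390; ℓ=4 ⇒ convergent index 3
k=0  a_k=19  p_k/q_k = 19/1
…
k=2  a_k=2  p_k/q_k = 59/3
k=3  a_k=1  p_k/q_k = 79/4
fundamental: x₁=79, y₁=4  (since 6241 − 390·16 = 1)
(x_2, y_2) = (79·79 + 390·4·4, 79·4 + 4·79) = (12481, 632)
(x_3, y_3) = (79·12481 + 390·4·632, 79·632 + 4·12481) = (1971919, 99852)

79 4
12481 632
1971919 99852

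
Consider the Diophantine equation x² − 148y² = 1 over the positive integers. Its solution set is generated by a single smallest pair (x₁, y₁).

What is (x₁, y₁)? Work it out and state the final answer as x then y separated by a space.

√148 = [12; 6,24, …], period ℓ=2 (even) → k=1
i=0: a=12 ⇒ p=12, q=1
i=1: a=6 ⇒ p=73, q=6
→ (73, 6).  Check: 73²=5329, 148·6²=5328, difference 1.

73 6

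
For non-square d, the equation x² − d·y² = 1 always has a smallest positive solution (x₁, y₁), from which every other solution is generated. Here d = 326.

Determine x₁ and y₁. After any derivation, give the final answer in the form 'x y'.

325 18

[18; 18,36] for √326; ℓ=2 ⇒ convergent index 1
a_0=18:  p_0=18·1+0=18,  q_0=18·0+1=1
a_1=18:  p_1=18·18+1=325,  q_1=18·1+0=18
(x₁, y₁) = (325, 18);  325² − 326·18² = 1 ✓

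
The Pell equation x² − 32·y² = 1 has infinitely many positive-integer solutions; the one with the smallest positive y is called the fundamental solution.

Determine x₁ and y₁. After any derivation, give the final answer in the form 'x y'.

17 3

√32 → a₀=5, period (1,1,1,10); ℓ=4 even so k=3
i=0: a=5 ⇒ p=5, q=1
i=1: a=1 ⇒ p=6, q=1
i=2: a=1 ⇒ p=11, q=2
i=3: a=1 ⇒ p=17, q=3
fundamental: x₁=17, y₁=3  (since 289 − 32·9 = 1)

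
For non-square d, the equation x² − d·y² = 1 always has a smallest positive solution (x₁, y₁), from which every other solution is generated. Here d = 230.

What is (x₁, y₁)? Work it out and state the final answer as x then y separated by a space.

91 6

√230 → a₀=15, period (6,30); ℓ=2 even so k=1
k=0  a_k=15  p_k/q_k = 15/1
k=1  a_k=6  p_k/q_k = 91/6
fundamental: x₁=91, y₁=6  (since 8281 − 230·36 = 1)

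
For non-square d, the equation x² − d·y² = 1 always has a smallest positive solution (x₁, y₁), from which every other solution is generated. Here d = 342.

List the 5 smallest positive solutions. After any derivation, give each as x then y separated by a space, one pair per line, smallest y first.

√342 → a₀=18, period (2,36); ℓ=2 even so k=1
step 0: (18, 1)  from 18·(1,0) + (0,1)
step 1: (37, 2)  from 2·(18,1) + (1,0)
(x₁, y₁) = (37, 2);  37² − 342·2² = 1 ✓
(x_2, y_2) = (37·37 + 342·2·2, 37·2 + 2·37) = (2737, 148)
(x_3, y_3) = (37·2737 + 342·2·148, 37·148 + 2·2737) = (202501, 10950)
(x_4, y_4) = (37·202501 + 342·2·10950, 37·10950 + 2·202501) = (14982337, 810152)
(x_5, y_5) = (37·14982337 + 342·2·810152, 37·810152 + 2·14982337) = (1108490437, 59940298)

37 2
2737 148
202501 10950
14982337 810152
1108490437 59940298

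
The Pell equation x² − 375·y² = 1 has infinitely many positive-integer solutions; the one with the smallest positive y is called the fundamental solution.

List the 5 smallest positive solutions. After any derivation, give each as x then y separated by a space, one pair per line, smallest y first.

15124 781
457470751 23623688
13837575261124 714569313843
418558976041008001 21614292581499376
12660571893450834753124 653789121290623811405

√375 = [19; 2,1,2,1,5,1,2,1,2,38, …], period ℓ=10 (even) → k=9
step 0: (19, 1)  from 19·(1,0) + (0,1)
step 1: (39, 2)  from 2·(19,1) + (1,0)
…
step 4: (213, 11)  from 1·(155,8) + (58,3)
…
step 8: (5519, 285)  from 1·(4086,211) + (1433,74)
step 9: (15124, 781)  from 2·(5519,285) + (4086,211)
(x₁, y₁) = (15124, 781);  15124² − 375·781² = 1 ✓
k=2:  x_2 = 15124·15124+375·781·781 = 457470751,  y_2 = 15124·781+781·15124 = 23623688
k=3:  x_3 = 15124·457470751+375·781·23623688 = 13837575261124,  y_3 = 15124·23623688+781·457470751 = 714569313843
k=4:  x_4 = 15124·13837575261124+375·781·714569313843 = 418558976041008001,  y_4 = 15124·714569313843+781·13837575261124 = 21614292581499376
k=5:  x_5 = 15124·418558976041008001+375·781·21614292581499376 = 12660571893450834753124,  y_5 = 15124·21614292581499376+781·418558976041008001 = 653789121290623811405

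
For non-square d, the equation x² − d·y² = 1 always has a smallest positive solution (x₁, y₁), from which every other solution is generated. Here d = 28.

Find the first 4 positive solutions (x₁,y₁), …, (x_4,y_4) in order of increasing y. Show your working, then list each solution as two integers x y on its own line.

[5; 3,2,3,10] for √28; ℓ=4 ⇒ convergent index 3
k=0  a_k=5  p_k/q_k = 5/1
k=1  a_k=3  p_k/q_k = 16/3
k=2  a_k=2  p_k/q_k = 37/7
k=3  a_k=3  p_k/q_k = 127/24
(x₁, y₁) = (127, 24);  127² − 28·24² = 1 ✓
(x_2, y_2) = (127·127 + 28·24·24, 127·24 + 24·127) = (32257, 6096)
(x_3, y_3) = (127·32257 + 28·24·6096, 127·6096 + 24·32257) = (8193151, 1548360)
(x_4, y_4) = (127·8193151 + 28·24·1548360, 127·1548360 + 24·8193151) = (2081028097, 393277344)

127 24
32257 6096
8193151 1548360
2081028097 393277344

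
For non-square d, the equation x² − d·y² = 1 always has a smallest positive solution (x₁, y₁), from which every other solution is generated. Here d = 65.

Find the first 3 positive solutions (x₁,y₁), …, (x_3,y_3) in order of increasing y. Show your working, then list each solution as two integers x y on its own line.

√65 → a₀=8, period (16); ℓ=1 odd so k=1
a_0=8:  p_0=8·1+0=8,  q_0=8·0+1=1
a_1=16:  p_1=16·8+1=129,  q_1=16·1+0=16
→ (129, 16).  Check: 129²=16641, 65·16²=16640, difference 1.
n=2: (129,16)∘(129,16) = (129·129+65·16·16, 129·16+16·129) = (33281,4128)
n=3: (33281,4128)∘(129,16) = (129·33281+65·16·4128, 129·4128+16·33281) = (8586369,1065008)

129 16
33281 4128
8586369 1065008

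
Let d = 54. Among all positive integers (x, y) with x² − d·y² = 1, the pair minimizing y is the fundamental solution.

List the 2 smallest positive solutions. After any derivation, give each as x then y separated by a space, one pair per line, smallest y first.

485 66
470449 64020

d=54: √d = [7; 2,1,6,1,2,14] (ℓ=6, even), read p_5/q_5
i=0: a=7 ⇒ p=7, q=1
i=1: a=2 ⇒ p=15, q=2
…
i=3: a=6 ⇒ p=147, q=20
i=4: a=1 ⇒ p=169, q=23
i=5: a=2 ⇒ p=485, q=66
fundamental: x₁=485, y₁=66  (since 235225 − 54·4356 = 1)
(485+66√54)^2 = 470449 + 64020√54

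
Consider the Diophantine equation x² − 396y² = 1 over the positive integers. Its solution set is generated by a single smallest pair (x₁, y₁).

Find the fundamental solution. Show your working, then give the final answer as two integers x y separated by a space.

√396 → a₀=19, period (1,8,1,38); ℓ=4 even so k=3
k=0  a_k=19  p_k/q_k = 19/1
…
k=2  a_k=8  p_k/q_k = 179/9
k=3  a_k=1  p_k/q_k = 199/10
→ (199, 10).  Check: 199²=39601, 396·10²=39600, difference 1.

199 10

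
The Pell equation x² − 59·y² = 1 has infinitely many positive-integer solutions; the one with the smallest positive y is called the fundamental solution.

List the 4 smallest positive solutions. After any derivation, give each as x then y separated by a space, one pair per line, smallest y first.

[7; 1,2,7,2,1,14] for √59; ℓ=6 ⇒ convergent index 5
k=0  a_k=7  p_k/q_k = 7/1
…
k=2  a_k=2  p_k/q_k = 23/3
…
k=4  a_k=2  p_k/q_k = 361/47
k=5  a_k=1  p_k/q_k = 530/69
(x₁, y₁) = (530, 69);  530² − 59·69² = 1 ✓
n=2: (530,69)∘(530,69) = (530·530+59·69·69, 530·69+69·530) = (561799,73140)
n=3: (561799,73140)∘(530,69) = (530·561799+59·69·73140, 530·73140+69·561799) = (595506410,77528331)
n=4: (595506410,77528331)∘(530,69) = (530·595506410+59·69·77528331, 530·77528331+69·595506410) = (631236232801,82179957720)

530 69
561799 73140
595506410 77528331
631236232801 82179957720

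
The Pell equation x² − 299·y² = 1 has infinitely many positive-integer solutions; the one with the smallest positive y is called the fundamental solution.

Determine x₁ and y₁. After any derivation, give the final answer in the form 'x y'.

415 24

√299 = [17; 3,2,3,34, …], period ℓ=4 (even) → k=3
a_0=17:  p_0=17·1+0=17,  q_0=17·0+1=1
a_1=3:  p_1=3·17+1=52,  q_1=3·1+0=3
a_2=2:  p_2=2·52+17=121,  q_2=2·3+1=7
a_3=3:  p_3=3·121+52=415,  q_3=3·7+3=24
→ (415, 24).  Check: 415²=172225, 299·24²=172224, difference 1.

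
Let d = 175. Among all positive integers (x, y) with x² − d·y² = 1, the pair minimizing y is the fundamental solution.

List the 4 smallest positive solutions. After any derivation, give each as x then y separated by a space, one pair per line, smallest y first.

2024 153
8193151 619344
33165873224 2507104359
134255446617601 10148757825888

√175 = [13; 4,2,1,2,4,26, …], period ℓ=6 (even) → k=5
step 0: (13, 1)  from 13·(1,0) + (0,1)
…
step 2: (119, 9)  from 2·(53,4) + (13,1)
step 3: (172, 13)  from 1·(119,9) + (53,4)
step 4: (463, 35)  from 2·(172,13) + (119,9)
step 5: (2024, 153)  from 4·(463,35) + (172,13)
(x₁, y₁) = (2024, 153);  2024² − 175·153² = 1 ✓
(2024+153√175)^2 = 8193151 + 619344√175
(2024+153√175)^3 = 33165873224 + 2507104359√175
(2024+153√175)^4 = 134255446617601 + 10148757825888√175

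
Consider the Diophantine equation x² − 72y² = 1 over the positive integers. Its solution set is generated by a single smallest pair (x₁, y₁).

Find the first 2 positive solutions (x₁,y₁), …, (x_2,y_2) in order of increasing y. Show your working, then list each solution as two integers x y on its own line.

[8; 2,16] for √72; ℓ=2 ⇒ convergent index 1
step 0: (8, 1)  from 8·(1,0) + (0,1)
step 1: (17, 2)  from 2·(8,1) + (1,0)
→ (17, 2).  Check: 17²=289, 72·2²=288, difference 1.
k=2:  x_2 = 17·17+72·2·2 = 577,  y_2 = 17·2+2·17 = 68

17 2
577 68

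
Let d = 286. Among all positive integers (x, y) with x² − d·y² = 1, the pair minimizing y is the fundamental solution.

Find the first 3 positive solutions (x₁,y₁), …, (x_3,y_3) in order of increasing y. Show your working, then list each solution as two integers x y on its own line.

√286 = [16; 1,10,3,3,2,3,3,10,1,32, …], period ℓ=10 (even) → k=9
step 0: (16, 1)  from 16·(1,0) + (0,1)
step 1: (17, 1)  from 1·(16,1) + (1,0)
step 2: (186, 11)  from 10·(17,1) + (16,1)
step 3: (575, 34)  from 3·(186,11) + (17,1)
step 4: (1911, 113)  from 3·(575,34) + (186,11)
step 5: (4397, 260)  from 2·(1911,113) + (575,34)
…
step 7: (49703, 2939)  from 3·(15102,893) + (4397,260)
step 8: (512132, 30283)  from 10·(49703,2939) + (15102,893)
step 9: (561835, 33222)  from 1·(512132,30283) + (49703,2939)
fundamental: x₁=561835, y₁=33222  (since 315658567225 − 286·1103701284 = 1)
k=2:  x_2 = 561835·561835+286·33222·33222 = 631317134449,  y_2 = 561835·33222+33222·561835 = 37330564740
k=3:  x_3 = 561835·631317134449+286·33222·37330564740 = 709392124465745995,  y_3 = 561835·37330564740+33222·631317134449 = 41947235681362578

561835 33222
631317134449 37330564740
709392124465745995 41947235681362578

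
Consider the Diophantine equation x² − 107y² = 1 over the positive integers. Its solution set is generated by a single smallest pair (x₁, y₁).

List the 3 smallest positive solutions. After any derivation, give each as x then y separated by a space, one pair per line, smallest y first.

[10; 2,1,9,1,2,20] for √107; ℓ=6 ⇒ convergent index 5
a_0=10:  p_0=10·1+0=10,  q_0=10·0+1=1
…
a_2=1:  p_2=1·21+10=31,  q_2=1·2+1=3
…
a_4=1:  p_4=1·300+31=331,  q_4=1·29+3=32
a_5=2:  p_5=2·331+300=962,  q_5=2·32+29=93
(x₁, y₁) = (962, 93);  962² − 107·93² = 1 ✓
(x_2, y_2) = (962·962 + 107·93·93, 962·93 + 93·962) = (1850887, 178932)
(x_3, y_3) = (962·1850887 + 107·93·178932, 962·178932 + 93·1850887) = (3561105626, 344265075)

962 93
1850887 178932
3561105626 344265075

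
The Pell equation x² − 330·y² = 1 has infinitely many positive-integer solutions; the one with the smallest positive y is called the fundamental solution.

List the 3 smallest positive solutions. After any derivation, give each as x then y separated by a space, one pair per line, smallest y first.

[18; 6,36] for √330; ℓ=2 ⇒ convergent index 1
k=0  a_k=18  p_k/q_k = 18/1
k=1  a_k=6  p_k/q_k = 109/6
fundamental: x₁=109, y₁=6  (since 11881 − 330·36 = 1)
(x_2, y_2) = (109·109 + 330·6·6, 109·6 + 6·109) = (23761, 1308)
(x_3, y_3) = (109·23761 + 330·6·1308, 109·1308 + 6·23761) = (5179789, 285138)

109 6
23761 1308
5179789 285138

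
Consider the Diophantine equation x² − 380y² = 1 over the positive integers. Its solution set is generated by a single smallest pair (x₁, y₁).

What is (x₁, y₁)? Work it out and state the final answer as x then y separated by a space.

39 2

√380 = [19; 2,38, …], period ℓ=2 (even) → k=1
a_0=19:  p_0=19·1+0=19,  q_0=19·0+1=1
a_1=2:  p_1=2·19+1=39,  q_1=2·1+0=2
(x₁, y₁) = (39, 2);  39² − 380·2² = 1 ✓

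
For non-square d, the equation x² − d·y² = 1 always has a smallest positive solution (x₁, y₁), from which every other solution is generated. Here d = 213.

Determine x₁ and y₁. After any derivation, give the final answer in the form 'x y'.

√213 = [14; 1,1,2,6,1,8,1,6,2,1,1,28, …], period ℓ=12 (even) → k=11
step 0: (14, 1)  from 14·(1,0) + (0,1)
…
step 10: (115574, 7919)  from 1·(78825,5401) + (36749,2518)
step 11: (194399, 13320)  from 1·(115574,7919) + (78825,5401)
(x₁, y₁) = (194399, 13320);  194399² − 213·13320² = 1 ✓

194399 13320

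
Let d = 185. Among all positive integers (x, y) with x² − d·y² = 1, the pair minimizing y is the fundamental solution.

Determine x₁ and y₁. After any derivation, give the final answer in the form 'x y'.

√185 = [13; 1,1,1,1,26, …], period ℓ=5 (odd) → k=9
k=0  a_k=13  p_k/q_k = 13/1
k=1  a_k=1  p_k/q_k = 14/1
k=2  a_k=1  p_k/q_k = 27/2
k=3  a_k=1  p_k/q_k = 41/3
…
k=5  a_k=26  p_k/q_k = 1809/133
…
k=7  a_k=1  p_k/q_k = 3686/271
k=8  a_k=1  p_k/q_k = 5563/409
k=9  a_k=1  p_k/q_k = 9249/680
fundamental: x₁=9249, y₁=680  (since 85544001 − 185·462400 = 1)

9249 680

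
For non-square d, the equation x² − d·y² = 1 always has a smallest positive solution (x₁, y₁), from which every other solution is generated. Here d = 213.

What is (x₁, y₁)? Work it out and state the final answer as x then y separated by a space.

194399 13320

[14; 1,1,2,6,1,8,1,6,2,1,1,28] for √213; ℓ=12 ⇒ convergent index 11
a_0=14:  p_0=14·1+0=14,  q_0=14·0+1=1
a_1=1:  p_1=1·14+1=15,  q_1=1·1+0=1
a_2=1:  p_2=1·15+14=29,  q_2=1·1+1=2
a_3=2:  p_3=2·29+15=73,  q_3=2·2+1=5
a_4=6:  p_4=6·73+29=467,  q_4=6·5+2=32
a_5=1:  p_5=1·467+73=540,  q_5=1·32+5=37
a_6=8:  p_6=8·540+467=4787,  q_6=8·37+32=328
a_7=1:  p_7=1·4787+540=5327,  q_7=1·328+37=365
a_8=6:  p_8=6·5327+4787=36749,  q_8=6·365+328=2518
…
a_10=1:  p_10=1·78825+36749=115574,  q_10=1·5401+2518=7919
a_11=1:  p_11=1·115574+78825=194399,  q_11=1·7919+5401=13320
(x₁, y₁) = (194399, 13320);  194399² − 213·13320² = 1 ✓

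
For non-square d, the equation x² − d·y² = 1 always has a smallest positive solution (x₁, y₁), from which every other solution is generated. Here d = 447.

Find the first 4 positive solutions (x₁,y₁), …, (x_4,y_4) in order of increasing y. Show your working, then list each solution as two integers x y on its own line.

[21; 7,42] for √447; ℓ=2 ⇒ convergent index 1
i=0: a=21 ⇒ p=21, q=1
i=1: a=7 ⇒ p=148, q=7
(x₁, y₁) = (148, 7);  148² − 447·7² = 1 ✓
(x_2, y_2) = (148·148 + 447·7·7, 148·7 + 7·148) = (43807, 2072)
(x_3, y_3) = (148·43807 + 447·7·2072, 148·2072 + 7·43807) = (12966724, 613305)
(x_4, y_4) = (148·12966724 + 447·7·613305, 148·613305 + 7·12966724) = (3838106497, 181536208)

148 7
43807 2072
12966724 613305
3838106497 181536208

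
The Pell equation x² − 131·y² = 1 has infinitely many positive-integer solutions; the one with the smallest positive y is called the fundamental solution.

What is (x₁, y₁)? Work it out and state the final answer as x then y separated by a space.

10610 927

d=131: √d = [11; 2,4,11,4,2,22] (ℓ=6, even), read p_5/q_5
a_0=11:  p_0=11·1+0=11,  q_0=11·0+1=1
…
a_2=4:  p_2=4·23+11=103,  q_2=4·2+1=9
a_3=11:  p_3=11·103+23=1156,  q_3=11·9+2=101
a_4=4:  p_4=4·1156+103=4727,  q_4=4·101+9=413
a_5=2:  p_5=2·4727+1156=10610,  q_5=2·413+101=927
fundamental: x₁=10610, y₁=927  (since 112572100 − 131·859329 = 1)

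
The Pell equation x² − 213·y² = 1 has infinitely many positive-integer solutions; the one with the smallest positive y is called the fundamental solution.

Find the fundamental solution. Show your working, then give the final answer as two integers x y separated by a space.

194399 13320

[14; 1,1,2,6,1,8,1,6,2,1,1,28] for √213; ℓ=12 ⇒ convergent index 11
step 0: (14, 1)  from 14·(1,0) + (0,1)
…
step 7: (5327, 365)  from 1·(4787,328) + (540,37)
…
step 10: (115574, 7919)  from 1·(78825,5401) + (36749,2518)
step 11: (194399, 13320)  from 1·(115574,7919) + (78825,5401)
→ (194399, 13320).  Check: 194399²=37790971201, 213·13320²=37790971200, difference 1.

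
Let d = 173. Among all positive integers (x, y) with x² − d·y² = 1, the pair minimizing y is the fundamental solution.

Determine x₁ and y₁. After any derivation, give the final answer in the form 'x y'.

[13; 6,1,1,6,26] for √173; ℓ=5 ⇒ convergent index 9
k=0  a_k=13  p_k/q_k = 13/1
…
k=4  a_k=6  p_k/q_k = 1118/85
k=5  a_k=26  p_k/q_k = 29239/2223
k=6  a_k=6  p_k/q_k = 176552/13423
…
k=8  a_k=1  p_k/q_k = 382343/29069
k=9  a_k=6  p_k/q_k = 2499849/190060
(x₁, y₁) = (2499849, 190060);  2499849² − 173·190060² = 1 ✓

2499849 190060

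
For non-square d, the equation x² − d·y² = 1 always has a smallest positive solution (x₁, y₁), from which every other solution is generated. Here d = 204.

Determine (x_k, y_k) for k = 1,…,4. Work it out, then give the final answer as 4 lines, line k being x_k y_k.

4999 350
49980001 3499300
499700044999 34986001050
4996000999920001 349790034998600

√204 → a₀=14, period (3,1,1,6,1,1,3,28); ℓ=8 even so k=7
a_0=14:  p_0=14·1+0=14,  q_0=14·0+1=1
a_1=3:  p_1=3·14+1=43,  q_1=3·1+0=3
a_2=1:  p_2=1·43+14=57,  q_2=1·3+1=4
a_3=1:  p_3=1·57+43=100,  q_3=1·4+3=7
a_4=6:  p_4=6·100+57=657,  q_4=6·7+4=46
…
a_6=1:  p_6=1·757+657=1414,  q_6=1·53+46=99
a_7=3:  p_7=3·1414+757=4999,  q_7=3·99+53=350
fundamental: x₁=4999, y₁=350  (since 24990001 − 204·122500 = 1)
k=2:  x_2 = 4999·4999+204·350·350 = 49980001,  y_2 = 4999·350+350·4999 = 3499300
k=3:  x_3 = 4999·49980001+204·350·3499300 = 499700044999,  y_3 = 4999·3499300+350·49980001 = 34986001050
k=4:  x_4 = 4999·499700044999+204·350·34986001050 = 4996000999920001,  y_4 = 4999·34986001050+350·499700044999 = 349790034998600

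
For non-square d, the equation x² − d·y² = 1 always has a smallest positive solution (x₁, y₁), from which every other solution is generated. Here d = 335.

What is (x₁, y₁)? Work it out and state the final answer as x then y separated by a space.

[18; 3,3,3,36] for √335; ℓ=4 ⇒ convergent index 3
k=0  a_k=18  p_k/q_k = 18/1
k=1  a_k=3  p_k/q_k = 55/3
k=2  a_k=3  p_k/q_k = 183/10
k=3  a_k=3  p_k/q_k = 604/33
(x₁, y₁) = (604, 33);  604² − 335·33² = 1 ✓

604 33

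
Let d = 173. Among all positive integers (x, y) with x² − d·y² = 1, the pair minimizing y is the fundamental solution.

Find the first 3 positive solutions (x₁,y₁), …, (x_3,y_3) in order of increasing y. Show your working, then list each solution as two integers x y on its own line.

√173 = [13; 6,1,1,6,26, …], period ℓ=5 (odd) → k=9
k=0  a_k=13  p_k/q_k = 13/1
…
k=5  a_k=26  p_k/q_k = 29239/2223
…
k=7  a_k=1  p_k/q_k = 205791/15646
k=8  a_k=1  p_k/q_k = 382343/29069
k=9  a_k=6  p_k/q_k = 2499849/190060
fundamental: x₁=2499849, y₁=190060  (since 6249245022801 − 173·36122803600 = 1)
(x_2, y_2) = (2499849·2499849 + 173·190060·190060, 2499849·190060 + 190060·2499849) = (12498490045601, 950242601880)
(x_3, y_3) = (2499849·12498490045601 + 173·190060·950242601880, 2499849·950242601880 + 190060·12498490045601) = (62488675684008728649, 4750926036134042180)

2499849 190060
12498490045601 950242601880
62488675684008728649 4750926036134042180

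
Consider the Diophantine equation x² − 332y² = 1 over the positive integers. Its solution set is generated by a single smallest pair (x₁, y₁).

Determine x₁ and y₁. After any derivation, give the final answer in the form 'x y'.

[18; 4,1,1,8,1,1,4,36] for √332; ℓ=8 ⇒ convergent index 7
i=0: a=18 ⇒ p=18, q=1
…
i=2: a=1 ⇒ p=91, q=5
i=3: a=1 ⇒ p=164, q=9
i=4: a=8 ⇒ p=1403, q=77
i=5: a=1 ⇒ p=1567, q=86
i=6: a=1 ⇒ p=2970, q=163
i=7: a=4 ⇒ p=13447, q=738
→ (13447, 738).  Check: 13447²=180821809, 332·738²=180821808, difference 1.

13447 738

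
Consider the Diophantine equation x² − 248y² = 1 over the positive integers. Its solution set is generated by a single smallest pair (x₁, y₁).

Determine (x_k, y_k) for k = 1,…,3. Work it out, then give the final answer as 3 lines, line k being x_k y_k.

63 4
7937 504
999999 63500

[15; 1,2,1,30] for √248; ℓ=4 ⇒ convergent index 3
step 0: (15, 1)  from 15·(1,0) + (0,1)
…
step 2: (47, 3)  from 2·(16,1) + (15,1)
step 3: (63, 4)  from 1·(47,3) + (16,1)
fundamental: x₁=63, y₁=4  (since 3969 − 248·16 = 1)
k=2:  x_2 = 63·63+248·4·4 = 7937,  y_2 = 63·4+4·63 = 504
k=3:  x_3 = 63·7937+248·4·504 = 999999,  y_3 = 63·504+4·7937 = 63500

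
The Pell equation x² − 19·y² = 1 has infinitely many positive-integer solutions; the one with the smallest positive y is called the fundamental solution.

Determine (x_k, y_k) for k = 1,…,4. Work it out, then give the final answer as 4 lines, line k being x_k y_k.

[4; 2,1,3,1,2,8] for √19; ℓ=6 ⇒ convergent index 5
a_0=4:  p_0=4·1+0=4,  q_0=4·0+1=1
a_1=2:  p_1=2·4+1=9,  q_1=2·1+0=2
…
a_4=1:  p_4=1·48+13=61,  q_4=1·11+3=14
a_5=2:  p_5=2·61+48=170,  q_5=2·14+11=39
fundamental: x₁=170, y₁=39  (since 28900 − 19·1521 = 1)
n=2: (170,39)∘(170,39) = (170·170+19·39·39, 170·39+39·170) = (57799,13260)
n=3: (57799,13260)∘(170,39) = (170·57799+19·39·13260, 170·13260+39·57799) = (19651490,4508361)
n=4: (19651490,4508361)∘(170,39) = (170·19651490+19·39·4508361, 170·4508361+39·19651490) = (6681448801,1532829480)

170 39
57799 13260
19651490 4508361
6681448801 1532829480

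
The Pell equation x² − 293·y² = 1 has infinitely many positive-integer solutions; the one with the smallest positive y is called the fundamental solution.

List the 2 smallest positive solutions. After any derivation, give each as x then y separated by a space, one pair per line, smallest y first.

12320649 719780
303596783562401 17736313474440

d=293: √d = [17; 8,1,1,8,34] (ℓ=5, odd), read p_9/q_9
k=0  a_k=17  p_k/q_k = 17/1
…
k=3  a_k=1  p_k/q_k = 291/17
…
k=8  a_k=1  p_k/q_k = 1444507/84389
k=9  a_k=8  p_k/q_k = 12320649/719780
fundamental: x₁=12320649, y₁=719780  (since 151798391781201 − 293·518083248400 = 1)
(12320649+719780√293)^2 = 303596783562401 + 17736313474440√293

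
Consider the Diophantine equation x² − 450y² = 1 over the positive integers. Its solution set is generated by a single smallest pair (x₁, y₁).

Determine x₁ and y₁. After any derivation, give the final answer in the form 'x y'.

19601 924

[21; 4,1,2,4,2,1,4,42] for √450; ℓ=8 ⇒ convergent index 7
k=0  a_k=21  p_k/q_k = 21/1
k=1  a_k=4  p_k/q_k = 85/4
…
k=3  a_k=2  p_k/q_k = 297/14
…
k=5  a_k=2  p_k/q_k = 2885/136
k=6  a_k=1  p_k/q_k = 4179/197
k=7  a_k=4  p_k/q_k = 19601/924
fundamental: x₁=19601, y₁=924  (since 384199201 − 450·853776 = 1)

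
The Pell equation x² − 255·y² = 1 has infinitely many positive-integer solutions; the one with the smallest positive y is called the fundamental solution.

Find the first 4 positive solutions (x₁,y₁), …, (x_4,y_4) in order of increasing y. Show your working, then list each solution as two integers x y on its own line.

16 1
511 32
16336 1023
522241 32704

d=255: √d = [15; 1,30] (ℓ=2, even), read p_1/q_1
step 0: (15, 1)  from 15·(1,0) + (0,1)
step 1: (16, 1)  from 1·(15,1) + (1,0)
→ (16, 1).  Check: 16²=256, 255·1²=255, difference 1.
n=2: (16,1)∘(16,1) = (16·16+255·1·1, 16·1+1·16) = (511,32)
n=3: (511,32)∘(16,1) = (16·511+255·1·32, 16·32+1·511) = (16336,1023)
n=4: (16336,1023)∘(16,1) = (16·16336+255·1·1023, 16·1023+1·16336) = (522241,32704)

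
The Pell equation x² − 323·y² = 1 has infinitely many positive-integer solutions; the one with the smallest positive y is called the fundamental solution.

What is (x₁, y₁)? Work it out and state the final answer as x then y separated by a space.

18 1

[17; 1,34] for √323; ℓ=2 ⇒ convergent index 1
i=0: a=17 ⇒ p=17, q=1
i=1: a=1 ⇒ p=18, q=1
→ (18, 1).  Check: 18²=324, 323·1²=323, difference 1.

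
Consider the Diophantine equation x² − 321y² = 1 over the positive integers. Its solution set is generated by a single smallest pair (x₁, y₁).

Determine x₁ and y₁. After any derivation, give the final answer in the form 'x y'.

215 12

√321 → a₀=17, period (1,10,1,34); ℓ=4 even so k=3
step 0: (17, 1)  from 17·(1,0) + (0,1)
step 1: (18, 1)  from 1·(17,1) + (1,0)
step 2: (197, 11)  from 10·(18,1) + (17,1)
step 3: (215, 12)  from 1·(197,11) + (18,1)
→ (215, 12).  Check: 215²=46225, 321·12²=46224, difference 1.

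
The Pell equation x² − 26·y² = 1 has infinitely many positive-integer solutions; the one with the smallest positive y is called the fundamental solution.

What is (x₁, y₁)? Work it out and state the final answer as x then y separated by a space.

[5; 10] for √26; ℓ=1 ⇒ convergent index 1
k=0  a_k=5  p_k/q_k = 5/1
k=1  a_k=10  p_k/q_k = 51/10
→ (51, 10).  Check: 51²=2601, 26·10²=2600, difference 1.

51 10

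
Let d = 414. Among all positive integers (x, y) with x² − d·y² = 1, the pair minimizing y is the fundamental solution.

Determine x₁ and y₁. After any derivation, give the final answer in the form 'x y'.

24335 1196

√414 = [20; 2,1,7,2,7,1,2,40, …], period ℓ=8 (even) → k=7
a_0=20:  p_0=20·1+0=20,  q_0=20·0+1=1
…
a_2=1:  p_2=1·41+20=61,  q_2=1·2+1=3
…
a_4=2:  p_4=2·468+61=997,  q_4=2·23+3=49
a_5=7:  p_5=7·997+468=7447,  q_5=7·49+23=366
a_6=1:  p_6=1·7447+997=8444,  q_6=1·366+49=415
a_7=2:  p_7=2·8444+7447=24335,  q_7=2·415+366=1196
fundamental: x₁=24335, y₁=1196  (since 592192225 − 414·1430416 = 1)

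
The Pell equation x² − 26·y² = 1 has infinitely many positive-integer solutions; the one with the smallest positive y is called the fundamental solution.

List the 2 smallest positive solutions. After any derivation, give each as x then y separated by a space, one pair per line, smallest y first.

51 10
5201 1020

d=26: √d = [5; 10] (ℓ=1, odd), read p_1/q_1
i=0: a=5 ⇒ p=5, q=1
i=1: a=10 ⇒ p=51, q=10
fundamental: x₁=51, y₁=10  (since 2601 − 26·100 = 1)
(x_2, y_2) = (51·51 + 26·10·10, 51·10 + 10·51) = (5201, 1020)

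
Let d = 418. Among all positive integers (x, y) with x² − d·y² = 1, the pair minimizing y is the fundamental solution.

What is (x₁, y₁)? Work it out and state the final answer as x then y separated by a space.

33857 1656

√418 → a₀=20, period (2,4,20,4,2,40); ℓ=6 even so k=5
k=0  a_k=20  p_k/q_k = 20/1
…
k=2  a_k=4  p_k/q_k = 184/9
k=3  a_k=20  p_k/q_k = 3721/182
k=4  a_k=4  p_k/q_k = 15068/737
k=5  a_k=2  p_k/q_k = 33857/1656
fundamental: x₁=33857, y₁=1656  (since 1146296449 − 418·2742336 = 1)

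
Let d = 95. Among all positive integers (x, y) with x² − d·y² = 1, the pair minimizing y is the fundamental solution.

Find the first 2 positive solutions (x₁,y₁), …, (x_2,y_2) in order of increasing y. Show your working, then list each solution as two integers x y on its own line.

39 4
3041 312

[9; 1,2,1,18] for √95; ℓ=4 ⇒ convergent index 3
k=0  a_k=9  p_k/q_k = 9/1
…
k=2  a_k=2  p_k/q_k = 29/3
k=3  a_k=1  p_k/q_k = 39/4
fundamental: x₁=39, y₁=4  (since 1521 − 95·16 = 1)
(x_2, y_2) = (39·39 + 95·4·4, 39·4 + 4·39) = (3041, 312)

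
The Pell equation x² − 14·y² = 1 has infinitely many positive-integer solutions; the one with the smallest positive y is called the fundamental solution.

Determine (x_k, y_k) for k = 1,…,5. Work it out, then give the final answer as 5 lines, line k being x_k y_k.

d=14: √d = [3; 1,2,1,6] (ℓ=4, even), read p_3/q_3
step 0: (3, 1)  from 3·(1,0) + (0,1)
…
step 2: (11, 3)  from 2·(4,1) + (3,1)
step 3: (15, 4)  from 1·(11,3) + (4,1)
fundamental: x₁=15, y₁=4  (since 225 − 14·16 = 1)
n=2: (15,4)∘(15,4) = (15·15+14·4·4, 15·4+4·15) = (449,120)
n=3: (449,120)∘(15,4) = (15·449+14·4·120, 15·120+4·449) = (13455,3596)
n=4: (13455,3596)∘(15,4) = (15·13455+14·4·3596, 15·3596+4·13455) = (403201,107760)
n=5: (403201,107760)∘(15,4) = (15·403201+14·4·107760, 15·107760+4·403201) = (12082575,3229204)

15 4
449 120
13455 3596
403201 107760
12082575 3229204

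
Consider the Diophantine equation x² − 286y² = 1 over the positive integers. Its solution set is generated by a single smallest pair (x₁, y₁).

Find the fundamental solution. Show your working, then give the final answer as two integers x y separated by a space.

[16; 1,10,3,3,2,3,3,10,1,32] for √286; ℓ=10 ⇒ convergent index 9
i=0: a=16 ⇒ p=16, q=1
i=1: a=1 ⇒ p=17, q=1
i=2: a=10 ⇒ p=186, q=11
i=3: a=3 ⇒ p=575, q=34
i=4: a=3 ⇒ p=1911, q=113
i=5: a=2 ⇒ p=4397, q=260
i=6: a=3 ⇒ p=15102, q=893
i=7: a=3 ⇒ p=49703, q=2939
i=8: a=10 ⇒ p=512132, q=30283
i=9: a=1 ⇒ p=561835, q=33222
(x₁, y₁) = (561835, 33222);  561835² − 286·33222² = 1 ✓

561835 33222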